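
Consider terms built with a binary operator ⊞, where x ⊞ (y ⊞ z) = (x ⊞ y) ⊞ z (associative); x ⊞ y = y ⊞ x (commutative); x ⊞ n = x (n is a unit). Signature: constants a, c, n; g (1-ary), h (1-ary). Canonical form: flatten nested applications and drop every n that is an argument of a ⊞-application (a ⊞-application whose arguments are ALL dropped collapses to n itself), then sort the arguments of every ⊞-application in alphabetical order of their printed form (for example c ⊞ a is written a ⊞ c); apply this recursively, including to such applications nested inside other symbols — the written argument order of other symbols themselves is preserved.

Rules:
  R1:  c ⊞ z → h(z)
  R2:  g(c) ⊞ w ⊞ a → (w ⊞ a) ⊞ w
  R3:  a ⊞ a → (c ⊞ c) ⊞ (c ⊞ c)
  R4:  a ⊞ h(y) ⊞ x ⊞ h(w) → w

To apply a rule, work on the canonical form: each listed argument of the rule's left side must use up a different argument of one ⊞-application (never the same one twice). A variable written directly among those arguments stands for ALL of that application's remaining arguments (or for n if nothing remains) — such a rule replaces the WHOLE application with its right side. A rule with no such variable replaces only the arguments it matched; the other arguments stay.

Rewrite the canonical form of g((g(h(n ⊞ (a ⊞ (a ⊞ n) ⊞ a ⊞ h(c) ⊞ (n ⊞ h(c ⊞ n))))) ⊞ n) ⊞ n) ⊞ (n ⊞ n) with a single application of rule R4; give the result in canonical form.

Answer: g(g(h(c)))

Derivation:
Canonical form:  g(g(h(a ⊞ a ⊞ a ⊞ h(c) ⊞ h(c))))
R4 matches:  uses a, h(c), h(c);  w := c, x := a ⊞ a, y := c
The variable takes the whole remainder — replace the entire application.
Result:  g(g(h(c)))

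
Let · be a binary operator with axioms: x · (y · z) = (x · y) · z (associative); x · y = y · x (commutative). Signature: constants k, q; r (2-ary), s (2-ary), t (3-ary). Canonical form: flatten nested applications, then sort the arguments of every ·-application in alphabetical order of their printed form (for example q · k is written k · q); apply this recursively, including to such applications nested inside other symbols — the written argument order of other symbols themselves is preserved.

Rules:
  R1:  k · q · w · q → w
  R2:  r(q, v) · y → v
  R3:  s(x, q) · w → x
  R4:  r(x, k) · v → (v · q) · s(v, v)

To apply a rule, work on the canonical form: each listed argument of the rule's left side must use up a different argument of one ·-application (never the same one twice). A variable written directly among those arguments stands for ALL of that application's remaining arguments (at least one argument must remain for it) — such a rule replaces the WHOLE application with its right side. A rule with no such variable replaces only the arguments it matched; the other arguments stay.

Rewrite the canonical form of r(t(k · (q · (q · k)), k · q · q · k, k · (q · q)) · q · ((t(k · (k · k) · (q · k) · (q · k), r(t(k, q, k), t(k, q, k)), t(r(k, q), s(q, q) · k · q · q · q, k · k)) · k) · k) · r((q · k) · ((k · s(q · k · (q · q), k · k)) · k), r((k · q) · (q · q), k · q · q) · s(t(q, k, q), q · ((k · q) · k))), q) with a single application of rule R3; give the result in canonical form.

Canonical form:  r(k · k · q · r(k · k · k · q · s(k · q · q · q, k · k), r(k · q · q · q, k · q · q) · s(t(q, k, q), k · k · q · q)) · t(k · k · k · k · k · q · q, r(t(k, q, k), t(k, q, k)), t(r(k, q), k · q · q · q · s(q, q), k · k)) · t(k · k · q · q, k · k · q · q, k · q · q), q)
Match R3:  consume s(q, q);  w := k · q · q · q, x := q
The extension variable absorbs all remaining arguments, so the whole application is rewritten.
Result:  r(k · k · q · r(k · k · k · q · s(k · q · q · q, k · k), r(k · q · q · q, k · q · q) · s(t(q, k, q), k · k · q · q)) · t(k · k · k · k · k · q · q, r(t(k, q, k), t(k, q, k)), t(r(k, q), q, k · k)) · t(k · k · q · q, k · k · q · q, k · q · q), q)

Answer: r(k · k · q · r(k · k · k · q · s(k · q · q · q, k · k), r(k · q · q · q, k · q · q) · s(t(q, k, q), k · k · q · q)) · t(k · k · k · k · k · q · q, r(t(k, q, k), t(k, q, k)), t(r(k, q), q, k · k)) · t(k · k · q · q, k · k · q · q, k · q · q), q)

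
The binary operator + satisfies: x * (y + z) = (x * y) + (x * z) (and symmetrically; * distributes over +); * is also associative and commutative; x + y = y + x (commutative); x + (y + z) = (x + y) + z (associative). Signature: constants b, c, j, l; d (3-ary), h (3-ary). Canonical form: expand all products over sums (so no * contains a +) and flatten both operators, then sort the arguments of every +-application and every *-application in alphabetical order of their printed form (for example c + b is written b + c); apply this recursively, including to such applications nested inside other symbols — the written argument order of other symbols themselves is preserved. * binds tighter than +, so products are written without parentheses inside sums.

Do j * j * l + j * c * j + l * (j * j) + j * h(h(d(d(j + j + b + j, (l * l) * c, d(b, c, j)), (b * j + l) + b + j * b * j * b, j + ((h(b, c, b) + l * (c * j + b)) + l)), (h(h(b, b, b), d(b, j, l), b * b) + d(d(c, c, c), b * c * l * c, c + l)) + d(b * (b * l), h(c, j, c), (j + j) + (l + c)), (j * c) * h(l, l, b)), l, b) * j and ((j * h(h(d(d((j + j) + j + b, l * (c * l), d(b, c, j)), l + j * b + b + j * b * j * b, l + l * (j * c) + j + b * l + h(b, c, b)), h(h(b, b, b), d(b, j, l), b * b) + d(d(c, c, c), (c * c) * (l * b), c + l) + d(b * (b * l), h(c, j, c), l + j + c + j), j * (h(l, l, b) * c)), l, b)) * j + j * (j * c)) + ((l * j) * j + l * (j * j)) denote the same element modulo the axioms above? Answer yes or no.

Left:  j * j * l + j * c * j + l * (j * j) + j * h(h(d(d(j + j + b + j, (l * l) * c, d(b, c, j)), (b * j + l) + b + j * b * j * b, j + ((h(b, c, b) + l * (c * j + b)) + l)), (h(h(b, b, b), d(b, j, l), b * b) + d(d(c, c, c), b * c * l * c, c + l)) + d(b * (b * l), h(c, j, c), (j + j) + (l + c)), (j * c) * h(l, l, b)), l, b) * j
  Distribute:  j * j * l + c * j * j + j * j * l + h(h(d(d(b + j + j + j, c * l * l, d(b, c, j)), b + b * b * j * j + b * j + l, b * l + c * j * l + h(b, c, b) + j + l), d(b * b * l, h(c, j, c), c + j + j + l) + d(d(c, c, c), b * c * c * l, c + l) + h(h(b, b, b), d(b, j, l), b * b), c * h(l, l, b) * j), l, b) * j * j
  Order the arguments:  c * j * j + h(h(d(d(b + j + j + j, c * l * l, d(b, c, j)), b + b * b * j * j + b * j + l, b * l + c * j * l + h(b, c, b) + j + l), d(b * b * l, h(c, j, c), c + j + j + l) + d(d(c, c, c), b * c * c * l, c + l) + h(h(b, b, b), d(b, j, l), b * b), c * h(l, l, b) * j), l, b) * j * j + j * j * l + j * j * l
Right:  ((j * h(h(d(d((j + j) + j + b, l * (c * l), d(b, c, j)), l + j * b + b + j * b * j * b, l + l * (j * c) + j + b * l + h(b, c, b)), h(h(b, b, b), d(b, j, l), b * b) + d(d(c, c, c), (c * c) * (l * b), c + l) + d(b * (b * l), h(c, j, c), l + j + c + j), j * (h(l, l, b) * c)), l, b)) * j + j * (j * c)) + ((l * j) * j + l * (j * j))
  Flatten:  h(h(d(d(b + j + j + j, c * l * l, d(b, c, j)), b + b * b * j * j + b * j + l, b * l + c * j * l + h(b, c, b) + j + l), d(b * b * l, h(c, j, c), c + j + j + l) + d(d(c, c, c), b * c * c * l, c + l) + h(h(b, b, b), d(b, j, l), b * b), c * h(l, l, b) * j), l, b) * j * j + c * j * j + j * j * l + j * j * l
  Sort:  c * j * j + h(h(d(d(b + j + j + j, c * l * l, d(b, c, j)), b + b * b * j * j + b * j + l, b * l + c * j * l + h(b, c, b) + j + l), d(b * b * l, h(c, j, c), c + j + j + l) + d(d(c, c, c), b * c * c * l, c + l) + h(h(b, b, b), d(b, j, l), b * b), c * h(l, l, b) * j), l, b) * j * j + j * j * l + j * j * l

Answer: yes — both canonical forms are c * j * j + h(h(d(d(b + j + j + j, c * l * l, d(b, c, j)), b + b * b * j * j + b * j + l, b * l + c * j * l + h(b, c, b) + j + l), d(b * b * l, h(c, j, c), c + j + j + l) + d(d(c, c, c), b * c * c * l, c + l) + h(h(b, b, b), d(b, j, l), b * b), c * h(l, l, b) * j), l, b) * j * j + j * j * l + j * j * l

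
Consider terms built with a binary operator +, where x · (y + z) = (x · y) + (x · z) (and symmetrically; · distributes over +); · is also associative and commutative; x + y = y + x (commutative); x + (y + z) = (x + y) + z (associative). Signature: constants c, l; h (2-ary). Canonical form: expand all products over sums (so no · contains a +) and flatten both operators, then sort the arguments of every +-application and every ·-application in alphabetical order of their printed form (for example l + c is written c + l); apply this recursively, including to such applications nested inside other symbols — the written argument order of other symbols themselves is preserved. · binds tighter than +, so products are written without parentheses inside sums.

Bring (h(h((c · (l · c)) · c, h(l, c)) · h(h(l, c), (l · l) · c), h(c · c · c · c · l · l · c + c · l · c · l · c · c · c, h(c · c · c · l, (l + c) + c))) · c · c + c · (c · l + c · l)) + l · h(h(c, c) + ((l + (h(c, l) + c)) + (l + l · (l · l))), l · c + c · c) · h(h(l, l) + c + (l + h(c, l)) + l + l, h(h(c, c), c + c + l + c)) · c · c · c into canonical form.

Distribute:  c · c · h(h(c · c · c · l, h(l, c)) · h(h(l, c), c · l · l), h(c · c · c · c · c · l · l + c · c · c · c · c · l · l, h(c · c · c · l, c + c + l))) + c · c · l + c · c · l + c · c · c · h(c + h(c, c) + h(c, l) + l + l + l · l · l, c · c + c · l) · h(c + h(c, l) + h(l, l) + l + l + l, h(h(c, c), c + c + c + l)) · l
Sort arguments:  c · c · c · h(c + h(c, c) + h(c, l) + l + l + l · l · l, c · c + c · l) · h(c + h(c, l) + h(l, l) + l + l + l, h(h(c, c), c + c + c + l)) · l + c · c · h(h(c · c · c · l, h(l, c)) · h(h(l, c), c · l · l), h(c · c · c · c · c · l · l + c · c · c · c · c · l · l, h(c · c · c · l, c + c + l))) + c · c · l + c · c · l

Answer: c · c · c · h(c + h(c, c) + h(c, l) + l + l + l · l · l, c · c + c · l) · h(c + h(c, l) + h(l, l) + l + l + l, h(h(c, c), c + c + c + l)) · l + c · c · h(h(c · c · c · l, h(l, c)) · h(h(l, c), c · l · l), h(c · c · c · c · c · l · l + c · c · c · c · c · l · l, h(c · c · c · l, c + c + l))) + c · c · l + c · c · l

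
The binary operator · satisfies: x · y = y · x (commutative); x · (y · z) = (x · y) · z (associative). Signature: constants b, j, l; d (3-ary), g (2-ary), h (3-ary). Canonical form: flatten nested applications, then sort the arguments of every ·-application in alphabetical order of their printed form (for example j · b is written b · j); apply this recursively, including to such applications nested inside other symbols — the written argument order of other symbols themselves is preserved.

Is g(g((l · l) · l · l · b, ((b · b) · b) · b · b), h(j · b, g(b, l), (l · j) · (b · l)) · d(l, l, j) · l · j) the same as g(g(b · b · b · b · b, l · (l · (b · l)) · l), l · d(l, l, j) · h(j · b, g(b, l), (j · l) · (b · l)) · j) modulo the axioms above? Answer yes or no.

Left:  g(g((l · l) · l · l · b, ((b · b) · b) · b · b), h(j · b, g(b, l), (l · j) · (b · l)) · d(l, l, j) · l · j)
  Focus inside:  h(j · b, g(b, l), (l · j) · (b · l)) · d(l, l, j) · l · j
  Canonicalize subterm:  h(j · b, g(b, l), (l · j) · (b · l))  →  h(b · j, g(b, l), b · j · l · l)
  Sort:  d(l, l, j) · h(b · j, g(b, l), b · j · l · l) · j · l
  Reassemble:  g(g(b · l · l · l · l, b · b · b · b · b), d(l, l, j) · h(b · j, g(b, l), b · j · l · l) · j · l)
Right:  g(g(b · b · b · b · b, l · (l · (b · l)) · l), l · d(l, l, j) · h(j · b, g(b, l), (j · l) · (b · l)) · j)
  Work inside:  l · d(l, l, j) · h(j · b, g(b, l), (j · l) · (b · l)) · j
  Inside:  h(j · b, g(b, l), (j · l) · (b · l))  →  h(b · j, g(b, l), b · j · l · l)
  Order the arguments:  d(l, l, j) · h(b · j, g(b, l), b · j · l · l) · j · l
  Reassemble:  g(g(b · b · b · b · b, b · l · l · l · l), d(l, l, j) · h(b · j, g(b, l), b · j · l · l) · j · l)

Answer: no — g(g(b · l · l · l · l, b · b · b · b · b), d(l, l, j) · h(b · j, g(b, l), b · j · l · l) · j · l) vs g(g(b · b · b · b · b, b · l · l · l · l), d(l, l, j) · h(b · j, g(b, l), b · j · l · l) · j · l)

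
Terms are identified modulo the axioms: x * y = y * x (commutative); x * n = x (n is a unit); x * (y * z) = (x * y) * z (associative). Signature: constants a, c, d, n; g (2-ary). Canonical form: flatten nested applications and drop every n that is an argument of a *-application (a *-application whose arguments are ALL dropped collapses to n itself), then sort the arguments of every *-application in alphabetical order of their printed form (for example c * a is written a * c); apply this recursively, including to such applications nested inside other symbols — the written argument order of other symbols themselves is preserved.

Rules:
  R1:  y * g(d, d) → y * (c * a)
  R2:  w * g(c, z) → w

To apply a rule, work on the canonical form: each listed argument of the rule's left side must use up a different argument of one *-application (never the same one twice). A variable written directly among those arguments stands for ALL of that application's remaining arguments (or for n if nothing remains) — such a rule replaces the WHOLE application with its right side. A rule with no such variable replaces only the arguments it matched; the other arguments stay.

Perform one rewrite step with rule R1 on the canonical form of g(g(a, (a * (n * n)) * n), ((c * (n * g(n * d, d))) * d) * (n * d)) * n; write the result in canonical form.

Answer: g(g(a, a), a * c * c * d * d)

Derivation:
Canonical form:  g(g(a, a), c * d * d * g(d, d))
Apply R1:  consuming g(d, d);  y := c * d * d
Every leftover argument binds to the variable; the entire application is replaced.
New term:  g(g(a, a), a * c * c * d * d)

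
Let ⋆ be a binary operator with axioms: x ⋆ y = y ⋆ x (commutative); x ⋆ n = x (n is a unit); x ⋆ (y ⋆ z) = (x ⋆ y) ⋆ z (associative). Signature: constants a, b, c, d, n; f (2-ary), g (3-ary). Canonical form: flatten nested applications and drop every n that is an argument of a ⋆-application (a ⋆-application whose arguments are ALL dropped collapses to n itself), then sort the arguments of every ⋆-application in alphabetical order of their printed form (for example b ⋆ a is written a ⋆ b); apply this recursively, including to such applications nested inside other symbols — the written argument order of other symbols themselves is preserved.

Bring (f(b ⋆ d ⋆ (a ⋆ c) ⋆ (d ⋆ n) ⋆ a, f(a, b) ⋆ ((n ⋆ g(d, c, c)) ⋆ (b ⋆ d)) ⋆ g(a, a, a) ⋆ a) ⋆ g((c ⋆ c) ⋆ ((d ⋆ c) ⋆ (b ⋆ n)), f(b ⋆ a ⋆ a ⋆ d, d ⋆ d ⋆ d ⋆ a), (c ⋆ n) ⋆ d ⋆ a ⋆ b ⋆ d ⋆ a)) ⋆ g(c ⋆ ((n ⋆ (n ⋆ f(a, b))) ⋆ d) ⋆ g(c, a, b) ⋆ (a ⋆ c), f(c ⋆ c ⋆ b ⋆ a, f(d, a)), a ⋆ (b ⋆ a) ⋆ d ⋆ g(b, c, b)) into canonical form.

Answer: f(a ⋆ a ⋆ b ⋆ c ⋆ d ⋆ d, a ⋆ b ⋆ d ⋆ f(a, b) ⋆ g(a, a, a) ⋆ g(d, c, c)) ⋆ g(a ⋆ c ⋆ c ⋆ d ⋆ f(a, b) ⋆ g(c, a, b), f(a ⋆ b ⋆ c ⋆ c, f(d, a)), a ⋆ a ⋆ b ⋆ d ⋆ g(b, c, b)) ⋆ g(b ⋆ c ⋆ c ⋆ c ⋆ d, f(a ⋆ a ⋆ b ⋆ d, a ⋆ d ⋆ d ⋆ d), a ⋆ a ⋆ b ⋆ c ⋆ d ⋆ d)

Derivation:
Flatten:  f(b ⋆ d ⋆ (a ⋆ c) ⋆ (d ⋆ n) ⋆ a, f(a, b) ⋆ ((n ⋆ g(d, c, c)) ⋆ (b ⋆ d)) ⋆ g(a, a, a) ⋆ a) ⋆ g((c ⋆ c) ⋆ ((d ⋆ c) ⋆ (b ⋆ n)), f(b ⋆ a ⋆ a ⋆ d, d ⋆ d ⋆ d ⋆ a), (c ⋆ n) ⋆ d ⋆ a ⋆ b ⋆ d ⋆ a) ⋆ g(c ⋆ ((n ⋆ (n ⋆ f(a, b))) ⋆ d) ⋆ g(c, a, b) ⋆ (a ⋆ c), f(c ⋆ c ⋆ b ⋆ a, f(d, a)), a ⋆ (b ⋆ a) ⋆ d ⋆ g(b, c, b))
Inside:  f(b ⋆ d ⋆ (a ⋆ c) ⋆ (d ⋆ n) ⋆ a, f(a, b) ⋆ ((n ⋆ g(d, c, c)) ⋆ (b ⋆ d)) ⋆ g(a, a, a) ⋆ a)  →  f(a ⋆ a ⋆ b ⋆ c ⋆ d ⋆ d, a ⋆ b ⋆ d ⋆ f(a, b) ⋆ g(a, a, a) ⋆ g(d, c, c))
Inside:  g((c ⋆ c) ⋆ ((d ⋆ c) ⋆ (b ⋆ n)), f(b ⋆ a ⋆ a ⋆ d, d ⋆ d ⋆ d ⋆ a), (c ⋆ n) ⋆ d ⋆ a ⋆ b ⋆ d ⋆ a)  →  g(b ⋆ c ⋆ c ⋆ c ⋆ d, f(a ⋆ a ⋆ b ⋆ d, a ⋆ d ⋆ d ⋆ d), a ⋆ a ⋆ b ⋆ c ⋆ d ⋆ d)
Inside:  g(c ⋆ ((n ⋆ (n ⋆ f(a, b))) ⋆ d) ⋆ g(c, a, b) ⋆ (a ⋆ c), f(c ⋆ c ⋆ b ⋆ a, f(d, a)), a ⋆ (b ⋆ a) ⋆ d ⋆ g(b, c, b))  →  g(a ⋆ c ⋆ c ⋆ d ⋆ f(a, b) ⋆ g(c, a, b), f(a ⋆ b ⋆ c ⋆ c, f(d, a)), a ⋆ a ⋆ b ⋆ d ⋆ g(b, c, b))
Order the arguments:  f(a ⋆ a ⋆ b ⋆ c ⋆ d ⋆ d, a ⋆ b ⋆ d ⋆ f(a, b) ⋆ g(a, a, a) ⋆ g(d, c, c)) ⋆ g(a ⋆ c ⋆ c ⋆ d ⋆ f(a, b) ⋆ g(c, a, b), f(a ⋆ b ⋆ c ⋆ c, f(d, a)), a ⋆ a ⋆ b ⋆ d ⋆ g(b, c, b)) ⋆ g(b ⋆ c ⋆ c ⋆ c ⋆ d, f(a ⋆ a ⋆ b ⋆ d, a ⋆ d ⋆ d ⋆ d), a ⋆ a ⋆ b ⋆ c ⋆ d ⋆ d)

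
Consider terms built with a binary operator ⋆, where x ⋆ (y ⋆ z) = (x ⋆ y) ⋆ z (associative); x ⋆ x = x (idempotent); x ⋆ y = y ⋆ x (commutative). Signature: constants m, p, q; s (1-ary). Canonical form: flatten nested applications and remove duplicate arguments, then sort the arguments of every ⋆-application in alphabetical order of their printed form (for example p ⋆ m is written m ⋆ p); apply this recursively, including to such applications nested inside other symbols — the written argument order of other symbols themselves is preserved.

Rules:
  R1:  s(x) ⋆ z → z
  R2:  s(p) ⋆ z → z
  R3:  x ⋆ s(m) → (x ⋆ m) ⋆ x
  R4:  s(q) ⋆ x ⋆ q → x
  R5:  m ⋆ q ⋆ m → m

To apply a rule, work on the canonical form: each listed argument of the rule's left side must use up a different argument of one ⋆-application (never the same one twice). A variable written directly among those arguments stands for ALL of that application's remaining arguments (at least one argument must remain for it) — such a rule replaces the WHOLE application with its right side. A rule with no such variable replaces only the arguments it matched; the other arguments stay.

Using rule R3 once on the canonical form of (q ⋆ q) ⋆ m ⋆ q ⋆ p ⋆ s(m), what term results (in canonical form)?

Answer: m ⋆ p ⋆ q

Derivation:
Canonical form:  m ⋆ p ⋆ q ⋆ s(m)
Match R3:  consume s(m);  x := m ⋆ p ⋆ q
Every leftover argument binds to the variable; the entire application is replaced.
New term:  m ⋆ p ⋆ q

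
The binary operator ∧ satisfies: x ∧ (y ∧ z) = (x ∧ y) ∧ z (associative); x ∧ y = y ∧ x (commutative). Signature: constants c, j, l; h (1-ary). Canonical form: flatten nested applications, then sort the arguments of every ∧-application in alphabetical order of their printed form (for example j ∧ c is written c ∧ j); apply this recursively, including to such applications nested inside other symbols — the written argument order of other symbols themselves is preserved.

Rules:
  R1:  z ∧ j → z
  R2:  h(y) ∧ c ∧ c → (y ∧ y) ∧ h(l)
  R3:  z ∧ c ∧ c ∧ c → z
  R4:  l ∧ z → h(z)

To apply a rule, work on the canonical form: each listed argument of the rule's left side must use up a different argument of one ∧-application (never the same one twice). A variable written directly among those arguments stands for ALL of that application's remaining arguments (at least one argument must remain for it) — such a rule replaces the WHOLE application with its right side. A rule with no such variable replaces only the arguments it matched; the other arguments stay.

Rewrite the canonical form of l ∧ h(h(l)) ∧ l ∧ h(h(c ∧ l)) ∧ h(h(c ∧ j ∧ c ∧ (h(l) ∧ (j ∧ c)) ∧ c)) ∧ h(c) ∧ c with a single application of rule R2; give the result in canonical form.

Canonical form:  c ∧ h(c) ∧ h(h(c ∧ c ∧ c ∧ c ∧ h(l) ∧ j ∧ j)) ∧ h(h(c ∧ l)) ∧ h(h(l)) ∧ l ∧ l
R2 matches:  uses c, c, h(l);  y := l
Giving:  c ∧ h(c) ∧ h(h(c ∧ c ∧ h(l) ∧ j ∧ j ∧ l ∧ l)) ∧ h(h(c ∧ l)) ∧ h(h(l)) ∧ l ∧ l

Answer: c ∧ h(c) ∧ h(h(c ∧ c ∧ h(l) ∧ j ∧ j ∧ l ∧ l)) ∧ h(h(c ∧ l)) ∧ h(h(l)) ∧ l ∧ l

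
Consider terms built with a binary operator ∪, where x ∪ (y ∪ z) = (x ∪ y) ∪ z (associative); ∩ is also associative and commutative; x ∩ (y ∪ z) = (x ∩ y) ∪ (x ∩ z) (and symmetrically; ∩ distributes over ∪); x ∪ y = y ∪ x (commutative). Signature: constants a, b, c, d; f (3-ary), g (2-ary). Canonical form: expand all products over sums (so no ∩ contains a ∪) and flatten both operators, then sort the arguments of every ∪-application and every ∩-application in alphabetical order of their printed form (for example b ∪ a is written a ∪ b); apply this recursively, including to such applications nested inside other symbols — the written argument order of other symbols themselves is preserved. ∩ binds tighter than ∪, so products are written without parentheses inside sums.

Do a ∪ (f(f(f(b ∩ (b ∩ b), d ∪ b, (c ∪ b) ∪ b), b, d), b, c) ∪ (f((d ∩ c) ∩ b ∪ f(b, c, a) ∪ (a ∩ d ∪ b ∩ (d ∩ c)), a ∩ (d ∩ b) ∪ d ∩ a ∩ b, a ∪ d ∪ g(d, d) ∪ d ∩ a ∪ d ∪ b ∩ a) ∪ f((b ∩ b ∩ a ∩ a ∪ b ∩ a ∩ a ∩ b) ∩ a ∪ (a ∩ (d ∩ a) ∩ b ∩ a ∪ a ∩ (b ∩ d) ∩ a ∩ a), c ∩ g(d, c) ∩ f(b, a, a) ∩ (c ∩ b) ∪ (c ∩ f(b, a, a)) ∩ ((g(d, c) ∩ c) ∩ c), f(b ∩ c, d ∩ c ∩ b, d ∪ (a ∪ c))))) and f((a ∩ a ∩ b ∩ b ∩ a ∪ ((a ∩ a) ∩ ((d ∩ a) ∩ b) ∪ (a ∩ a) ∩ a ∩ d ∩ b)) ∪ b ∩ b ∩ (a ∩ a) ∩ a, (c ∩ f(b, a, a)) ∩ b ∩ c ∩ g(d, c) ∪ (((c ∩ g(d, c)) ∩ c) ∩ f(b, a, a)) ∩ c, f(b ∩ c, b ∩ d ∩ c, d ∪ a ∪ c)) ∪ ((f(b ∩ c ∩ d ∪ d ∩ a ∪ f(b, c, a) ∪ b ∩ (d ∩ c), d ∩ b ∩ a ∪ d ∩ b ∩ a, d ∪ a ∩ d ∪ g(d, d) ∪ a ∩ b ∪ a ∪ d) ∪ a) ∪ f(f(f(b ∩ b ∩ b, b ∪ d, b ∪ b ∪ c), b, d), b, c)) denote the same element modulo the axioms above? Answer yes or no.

Answer: yes — both canonical forms are a ∪ f(a ∩ a ∩ a ∩ b ∩ b ∪ a ∩ a ∩ a ∩ b ∩ b ∪ a ∩ a ∩ a ∩ b ∩ d ∪ a ∩ a ∩ a ∩ b ∩ d, b ∩ c ∩ c ∩ f(b, a, a) ∩ g(d, c) ∪ c ∩ c ∩ c ∩ f(b, a, a) ∩ g(d, c), f(b ∩ c, b ∩ c ∩ d, a ∪ c ∪ d)) ∪ f(a ∩ d ∪ b ∩ c ∩ d ∪ b ∩ c ∩ d ∪ f(b, c, a), a ∩ b ∩ d ∪ a ∩ b ∩ d, a ∪ a ∩ b ∪ a ∩ d ∪ d ∪ d ∪ g(d, d)) ∪ f(f(f(b ∩ b ∩ b, b ∪ d, b ∪ b ∪ c), b, d), b, c)

Derivation:
Left:  a ∪ (f(f(f(b ∩ (b ∩ b), d ∪ b, (c ∪ b) ∪ b), b, d), b, c) ∪ (f((d ∩ c) ∩ b ∪ f(b, c, a) ∪ (a ∩ d ∪ b ∩ (d ∩ c)), a ∩ (d ∩ b) ∪ d ∩ a ∩ b, a ∪ d ∪ g(d, d) ∪ d ∩ a ∪ d ∪ b ∩ a) ∪ f((b ∩ b ∩ a ∩ a ∪ b ∩ a ∩ a ∩ b) ∩ a ∪ (a ∩ (d ∩ a) ∩ b ∩ a ∪ a ∩ (b ∩ d) ∩ a ∩ a), c ∩ g(d, c) ∩ f(b, a, a) ∩ (c ∩ b) ∪ (c ∩ f(b, a, a)) ∩ ((g(d, c) ∩ c) ∩ c), f(b ∩ c, d ∩ c ∩ b, d ∪ (a ∪ c)))))
  Expand products over sums:  a ∪ f(f(f(b ∩ b ∩ b, b ∪ d, b ∪ b ∪ c), b, d), b, c) ∪ f(a ∩ d ∪ b ∩ c ∩ d ∪ b ∩ c ∩ d ∪ f(b, c, a), a ∩ b ∩ d ∪ a ∩ b ∩ d, a ∪ a ∩ b ∪ a ∩ d ∪ d ∪ d ∪ g(d, d)) ∪ f(a ∩ a ∩ a ∩ b ∩ b ∪ a ∩ a ∩ a ∩ b ∩ b ∪ a ∩ a ∩ a ∩ b ∩ d ∪ a ∩ a ∩ a ∩ b ∩ d, b ∩ c ∩ c ∩ f(b, a, a) ∩ g(d, c) ∪ c ∩ c ∩ c ∩ f(b, a, a) ∩ g(d, c), f(b ∩ c, b ∩ c ∩ d, a ∪ c ∪ d))
  Sort:  a ∪ f(a ∩ a ∩ a ∩ b ∩ b ∪ a ∩ a ∩ a ∩ b ∩ b ∪ a ∩ a ∩ a ∩ b ∩ d ∪ a ∩ a ∩ a ∩ b ∩ d, b ∩ c ∩ c ∩ f(b, a, a) ∩ g(d, c) ∪ c ∩ c ∩ c ∩ f(b, a, a) ∩ g(d, c), f(b ∩ c, b ∩ c ∩ d, a ∪ c ∪ d)) ∪ f(a ∩ d ∪ b ∩ c ∩ d ∪ b ∩ c ∩ d ∪ f(b, c, a), a ∩ b ∩ d ∪ a ∩ b ∩ d, a ∪ a ∩ b ∪ a ∩ d ∪ d ∪ d ∪ g(d, d)) ∪ f(f(f(b ∩ b ∩ b, b ∪ d, b ∪ b ∪ c), b, d), b, c)
Right:  f((a ∩ a ∩ b ∩ b ∩ a ∪ ((a ∩ a) ∩ ((d ∩ a) ∩ b) ∪ (a ∩ a) ∩ a ∩ d ∩ b)) ∪ b ∩ b ∩ (a ∩ a) ∩ a, (c ∩ f(b, a, a)) ∩ b ∩ c ∩ g(d, c) ∪ (((c ∩ g(d, c)) ∩ c) ∩ f(b, a, a)) ∩ c, f(b ∩ c, b ∩ d ∩ c, d ∪ a ∪ c)) ∪ ((f(b ∩ c ∩ d ∪ d ∩ a ∪ f(b, c, a) ∪ b ∩ (d ∩ c), d ∩ b ∩ a ∪ d ∩ b ∩ a, d ∪ a ∩ d ∪ g(d, d) ∪ a ∩ b ∪ a ∪ d) ∪ a) ∪ f(f(f(b ∩ b ∩ b, b ∪ d, b ∪ b ∪ c), b, d), b, c))
  Flatten:  f(a ∩ a ∩ a ∩ b ∩ b ∪ a ∩ a ∩ a ∩ b ∩ b ∪ a ∩ a ∩ a ∩ b ∩ d ∪ a ∩ a ∩ a ∩ b ∩ d, b ∩ c ∩ c ∩ f(b, a, a) ∩ g(d, c) ∪ c ∩ c ∩ c ∩ f(b, a, a) ∩ g(d, c), f(b ∩ c, b ∩ c ∩ d, a ∪ c ∪ d)) ∪ f(a ∩ d ∪ b ∩ c ∩ d ∪ b ∩ c ∩ d ∪ f(b, c, a), a ∩ b ∩ d ∪ a ∩ b ∩ d, a ∪ a ∩ b ∪ a ∩ d ∪ d ∪ d ∪ g(d, d)) ∪ a ∪ f(f(f(b ∩ b ∩ b, b ∪ d, b ∪ b ∪ c), b, d), b, c)
  Sort arguments:  a ∪ f(a ∩ a ∩ a ∩ b ∩ b ∪ a ∩ a ∩ a ∩ b ∩ b ∪ a ∩ a ∩ a ∩ b ∩ d ∪ a ∩ a ∩ a ∩ b ∩ d, b ∩ c ∩ c ∩ f(b, a, a) ∩ g(d, c) ∪ c ∩ c ∩ c ∩ f(b, a, a) ∩ g(d, c), f(b ∩ c, b ∩ c ∩ d, a ∪ c ∪ d)) ∪ f(a ∩ d ∪ b ∩ c ∩ d ∪ b ∩ c ∩ d ∪ f(b, c, a), a ∩ b ∩ d ∪ a ∩ b ∩ d, a ∪ a ∩ b ∪ a ∩ d ∪ d ∪ d ∪ g(d, d)) ∪ f(f(f(b ∩ b ∩ b, b ∪ d, b ∪ b ∪ c), b, d), b, c)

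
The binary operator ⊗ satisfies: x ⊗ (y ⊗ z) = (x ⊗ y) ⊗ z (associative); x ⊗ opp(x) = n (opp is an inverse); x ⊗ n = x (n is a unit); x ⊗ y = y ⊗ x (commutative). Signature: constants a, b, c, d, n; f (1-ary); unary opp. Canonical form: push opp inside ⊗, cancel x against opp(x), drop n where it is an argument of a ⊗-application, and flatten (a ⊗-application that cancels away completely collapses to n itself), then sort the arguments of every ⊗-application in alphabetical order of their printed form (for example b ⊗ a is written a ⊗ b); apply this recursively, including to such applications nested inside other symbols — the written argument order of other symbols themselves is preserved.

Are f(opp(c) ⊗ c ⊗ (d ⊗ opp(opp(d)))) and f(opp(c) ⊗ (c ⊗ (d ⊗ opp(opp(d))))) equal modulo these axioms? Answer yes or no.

Answer: yes — both canonical forms are f(d ⊗ d)

Derivation:
Left:  f(opp(c) ⊗ c ⊗ (d ⊗ opp(opp(d))))
  Descend into:  opp(c) ⊗ c ⊗ (d ⊗ opp(opp(d)))
  Push opp inside:  distribute opp over ⊗ and collapse double opp
  Inverses cancel:  c cancels
  Collect terms:  d ⊗ d
  Rebuild:  f(d ⊗ d)
Right:  f(opp(c) ⊗ (c ⊗ (d ⊗ opp(opp(d)))))
  Descend into:  opp(c) ⊗ (c ⊗ (d ⊗ opp(opp(d))))
  Push opp inside:  distribute opp over ⊗ and collapse double opp
  Cancel:  c cancels
  Combine occurrences:  d ⊗ d
  Reassemble:  f(d ⊗ d)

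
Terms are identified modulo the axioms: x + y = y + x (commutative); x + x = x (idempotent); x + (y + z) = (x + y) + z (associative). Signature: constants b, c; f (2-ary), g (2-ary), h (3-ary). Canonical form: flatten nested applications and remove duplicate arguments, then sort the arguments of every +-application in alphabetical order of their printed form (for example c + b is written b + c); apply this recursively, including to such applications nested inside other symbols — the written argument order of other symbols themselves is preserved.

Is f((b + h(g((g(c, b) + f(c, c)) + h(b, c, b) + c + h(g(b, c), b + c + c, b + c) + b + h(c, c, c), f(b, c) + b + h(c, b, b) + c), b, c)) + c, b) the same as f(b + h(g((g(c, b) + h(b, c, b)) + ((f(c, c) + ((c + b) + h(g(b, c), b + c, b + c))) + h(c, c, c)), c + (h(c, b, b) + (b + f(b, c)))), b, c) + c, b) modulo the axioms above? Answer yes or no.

Answer: yes — both canonical forms are f(b + c + h(g(b + c + f(c, c) + g(c, b) + h(b, c, b) + h(c, c, c) + h(g(b, c), b + c, b + c), b + c + f(b, c) + h(c, b, b)), b, c), b)

Derivation:
Left:  f((b + h(g((g(c, b) + f(c, c)) + h(b, c, b) + c + h(g(b, c), b + c + c, b + c) + b + h(c, c, c), f(b, c) + b + h(c, b, b) + c), b, c)) + c, b)
  Descend into:  (b + h(g((g(c, b) + f(c, c)) + h(b, c, b) + c + h(g(b, c), b + c + c, b + c) + b + h(c, c, c), f(b, c) + b + h(c, b, b) + c), b, c)) + c
  Flatten:  b + h(g((g(c, b) + f(c, c)) + h(b, c, b) + c + h(g(b, c), b + c + c, b + c) + b + h(c, c, c), f(b, c) + b + h(c, b, b) + c), b, c) + c
  Simplify inside:  h(g((g(c, b) + f(c, c)) + h(b, c, b) + c + h(g(b, c), b + c + c, b + c) + b + h(c, c, c), f(b, c) + b + h(c, b, b) + c), b, c)  →  h(g(b + c + f(c, c) + g(c, b) + h(b, c, b) + h(c, c, c) + h(g(b, c), b + c, b + c), b + c + f(b, c) + h(c, b, b)), b, c)
  Sort:  b + c + h(g(b + c + f(c, c) + g(c, b) + h(b, c, b) + h(c, c, c) + h(g(b, c), b + c, b + c), b + c + f(b, c) + h(c, b, b)), b, c)
  Reassemble:  f(b + c + h(g(b + c + f(c, c) + g(c, b) + h(b, c, b) + h(c, c, c) + h(g(b, c), b + c, b + c), b + c + f(b, c) + h(c, b, b)), b, c), b)
Right:  f(b + h(g((g(c, b) + h(b, c, b)) + ((f(c, c) + ((c + b) + h(g(b, c), b + c, b + c))) + h(c, c, c)), c + (h(c, b, b) + (b + f(b, c)))), b, c) + c, b)
  Descend into:  b + h(g((g(c, b) + h(b, c, b)) + ((f(c, c) + ((c + b) + h(g(b, c), b + c, b + c))) + h(c, c, c)), c + (h(c, b, b) + (b + f(b, c)))), b, c) + c
  Canonicalize subterm:  h(g((g(c, b) + h(b, c, b)) + ((f(c, c) + ((c + b) + h(g(b, c), b + c, b + c))) + h(c, c, c)), c + (h(c, b, b) + (b + f(b, c)))), b, c)  →  h(g(b + c + f(c, c) + g(c, b) + h(b, c, b) + h(c, c, c) + h(g(b, c), b + c, b + c), b + c + f(b, c) + h(c, b, b)), b, c)
  Sort:  b + c + h(g(b + c + f(c, c) + g(c, b) + h(b, c, b) + h(c, c, c) + h(g(b, c), b + c, b + c), b + c + f(b, c) + h(c, b, b)), b, c)
  Reassemble:  f(b + c + h(g(b + c + f(c, c) + g(c, b) + h(b, c, b) + h(c, c, c) + h(g(b, c), b + c, b + c), b + c + f(b, c) + h(c, b, b)), b, c), b)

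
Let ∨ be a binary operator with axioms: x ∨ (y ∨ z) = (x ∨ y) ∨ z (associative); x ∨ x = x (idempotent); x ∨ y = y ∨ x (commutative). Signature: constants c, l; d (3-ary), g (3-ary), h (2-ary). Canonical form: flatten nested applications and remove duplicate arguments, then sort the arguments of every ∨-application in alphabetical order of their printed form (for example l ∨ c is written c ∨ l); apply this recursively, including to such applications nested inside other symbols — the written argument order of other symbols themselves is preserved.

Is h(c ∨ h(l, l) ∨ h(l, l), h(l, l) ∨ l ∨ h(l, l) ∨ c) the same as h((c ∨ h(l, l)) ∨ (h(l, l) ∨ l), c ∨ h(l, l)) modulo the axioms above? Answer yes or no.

Answer: no — h(c ∨ h(l, l), c ∨ h(l, l) ∨ l) vs h(c ∨ h(l, l) ∨ l, c ∨ h(l, l))

Derivation:
Left:  h(c ∨ h(l, l) ∨ h(l, l), h(l, l) ∨ l ∨ h(l, l) ∨ c)
  Descend into:  h(l, l) ∨ l ∨ h(l, l) ∨ c
  Idempotence:  drop duplicate h(l, l)
  Sort:  c ∨ h(l, l) ∨ l
  Rebuild:  h(c ∨ h(l, l), c ∨ h(l, l) ∨ l)
Right:  h((c ∨ h(l, l)) ∨ (h(l, l) ∨ l), c ∨ h(l, l))
  Work inside:  (c ∨ h(l, l)) ∨ (h(l, l) ∨ l)
  Flatten:  c ∨ h(l, l) ∨ h(l, l) ∨ l
  Deduplicate:  drop duplicate h(l, l)
  Sort:  c ∨ h(l, l) ∨ l
  Put back:  h(c ∨ h(l, l) ∨ l, c ∨ h(l, l))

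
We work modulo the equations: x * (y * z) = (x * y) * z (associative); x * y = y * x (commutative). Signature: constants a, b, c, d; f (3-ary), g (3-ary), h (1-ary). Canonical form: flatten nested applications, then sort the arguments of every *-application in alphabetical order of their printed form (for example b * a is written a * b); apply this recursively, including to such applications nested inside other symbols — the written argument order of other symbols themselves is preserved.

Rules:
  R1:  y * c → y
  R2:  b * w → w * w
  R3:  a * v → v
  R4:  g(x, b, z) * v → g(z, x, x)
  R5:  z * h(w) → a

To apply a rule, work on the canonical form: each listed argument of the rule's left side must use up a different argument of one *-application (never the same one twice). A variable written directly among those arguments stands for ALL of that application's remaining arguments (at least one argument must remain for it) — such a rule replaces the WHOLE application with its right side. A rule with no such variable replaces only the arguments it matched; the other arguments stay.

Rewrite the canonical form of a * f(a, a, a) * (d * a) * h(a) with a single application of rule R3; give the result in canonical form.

Answer: a * d * f(a, a, a) * h(a)

Derivation:
Canonical form:  a * a * d * f(a, a, a) * h(a)
R3 matches:  uses a;  v := a * d * f(a, a, a) * h(a)
The extension variable absorbs all remaining arguments, so the whole application is rewritten.
Result:  a * d * f(a, a, a) * h(a)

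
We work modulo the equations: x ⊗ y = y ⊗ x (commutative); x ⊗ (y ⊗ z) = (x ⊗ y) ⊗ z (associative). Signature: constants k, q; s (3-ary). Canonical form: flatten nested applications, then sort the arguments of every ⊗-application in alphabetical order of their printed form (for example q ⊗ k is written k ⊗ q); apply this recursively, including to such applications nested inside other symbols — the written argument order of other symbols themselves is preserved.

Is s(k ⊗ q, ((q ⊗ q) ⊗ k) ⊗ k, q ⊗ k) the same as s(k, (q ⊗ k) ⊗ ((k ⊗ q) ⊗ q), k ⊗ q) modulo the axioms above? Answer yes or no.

Left:  s(k ⊗ q, ((q ⊗ q) ⊗ k) ⊗ k, q ⊗ k)
  Descend into:  ((q ⊗ q) ⊗ k) ⊗ k
  Un-nest:  q ⊗ q ⊗ k ⊗ k
  Sort:  k ⊗ k ⊗ q ⊗ q
  Put back:  s(k ⊗ q, k ⊗ k ⊗ q ⊗ q, k ⊗ q)
Right:  s(k, (q ⊗ k) ⊗ ((k ⊗ q) ⊗ q), k ⊗ q)
  Work inside:  (q ⊗ k) ⊗ ((k ⊗ q) ⊗ q)
  Flatten:  q ⊗ k ⊗ k ⊗ q ⊗ q
  Sort arguments:  k ⊗ k ⊗ q ⊗ q ⊗ q
  Rebuild:  s(k, k ⊗ k ⊗ q ⊗ q ⊗ q, k ⊗ q)

Answer: no — s(k ⊗ q, k ⊗ k ⊗ q ⊗ q, k ⊗ q) vs s(k, k ⊗ k ⊗ q ⊗ q ⊗ q, k ⊗ q)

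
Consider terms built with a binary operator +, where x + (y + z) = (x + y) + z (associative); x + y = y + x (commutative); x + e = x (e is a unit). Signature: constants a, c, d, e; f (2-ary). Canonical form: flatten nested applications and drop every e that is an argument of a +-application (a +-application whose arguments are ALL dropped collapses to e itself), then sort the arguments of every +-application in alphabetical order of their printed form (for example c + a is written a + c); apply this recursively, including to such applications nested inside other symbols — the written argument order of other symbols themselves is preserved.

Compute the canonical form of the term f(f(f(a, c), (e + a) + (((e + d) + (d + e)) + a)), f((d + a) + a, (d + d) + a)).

Work inside:  (e + a) + (((e + d) + (d + e)) + a)
Flatten:  e + a + e + d + d + e + a
Units out:  drop e (×3)
Sort arguments:  a + a + d + d
Reassemble:  f(f(f(a, c), a + a + d + d), f(a + a + d, a + d + d))

Answer: f(f(f(a, c), a + a + d + d), f(a + a + d, a + d + d))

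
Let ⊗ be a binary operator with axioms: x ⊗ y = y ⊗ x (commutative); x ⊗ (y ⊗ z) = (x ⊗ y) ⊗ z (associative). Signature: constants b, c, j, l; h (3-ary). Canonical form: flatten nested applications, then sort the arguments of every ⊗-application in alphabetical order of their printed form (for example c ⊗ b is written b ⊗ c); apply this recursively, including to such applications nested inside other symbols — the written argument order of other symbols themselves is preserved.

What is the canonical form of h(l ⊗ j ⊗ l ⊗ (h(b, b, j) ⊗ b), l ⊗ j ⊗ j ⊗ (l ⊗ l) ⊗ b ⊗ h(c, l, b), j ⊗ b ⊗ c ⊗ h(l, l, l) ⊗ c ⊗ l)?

Work inside:  l ⊗ j ⊗ j ⊗ (l ⊗ l) ⊗ b ⊗ h(c, l, b)
Merge nested applications:  l ⊗ j ⊗ j ⊗ l ⊗ l ⊗ b ⊗ h(c, l, b)
Sort arguments:  b ⊗ h(c, l, b) ⊗ j ⊗ j ⊗ l ⊗ l ⊗ l
Reassemble:  h(b ⊗ h(b, b, j) ⊗ j ⊗ l ⊗ l, b ⊗ h(c, l, b) ⊗ j ⊗ j ⊗ l ⊗ l ⊗ l, b ⊗ c ⊗ c ⊗ h(l, l, l) ⊗ j ⊗ l)

Answer: h(b ⊗ h(b, b, j) ⊗ j ⊗ l ⊗ l, b ⊗ h(c, l, b) ⊗ j ⊗ j ⊗ l ⊗ l ⊗ l, b ⊗ c ⊗ c ⊗ h(l, l, l) ⊗ j ⊗ l)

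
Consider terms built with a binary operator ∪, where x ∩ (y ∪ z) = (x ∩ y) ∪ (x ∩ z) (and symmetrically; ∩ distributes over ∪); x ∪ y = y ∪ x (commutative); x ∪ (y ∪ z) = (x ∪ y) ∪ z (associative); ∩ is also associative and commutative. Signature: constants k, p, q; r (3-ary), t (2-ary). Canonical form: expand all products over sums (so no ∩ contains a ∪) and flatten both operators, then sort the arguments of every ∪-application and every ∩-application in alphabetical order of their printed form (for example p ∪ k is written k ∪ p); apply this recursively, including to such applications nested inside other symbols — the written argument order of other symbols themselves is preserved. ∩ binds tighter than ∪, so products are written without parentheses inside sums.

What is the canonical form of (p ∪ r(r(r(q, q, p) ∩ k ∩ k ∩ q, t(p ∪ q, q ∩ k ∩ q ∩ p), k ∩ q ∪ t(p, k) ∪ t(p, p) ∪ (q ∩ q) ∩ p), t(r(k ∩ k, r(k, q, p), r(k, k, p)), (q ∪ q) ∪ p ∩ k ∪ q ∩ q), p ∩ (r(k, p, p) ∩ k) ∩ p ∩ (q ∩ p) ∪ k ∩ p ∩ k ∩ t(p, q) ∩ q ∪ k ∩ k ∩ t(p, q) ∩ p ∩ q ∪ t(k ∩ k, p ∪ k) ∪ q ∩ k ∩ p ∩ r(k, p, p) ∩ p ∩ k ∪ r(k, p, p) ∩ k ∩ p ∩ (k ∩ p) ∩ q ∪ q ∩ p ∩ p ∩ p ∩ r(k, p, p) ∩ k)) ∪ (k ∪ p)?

Merge nested applications:  p ∪ r(r(k ∩ k ∩ q ∩ r(q, q, p), t(p ∪ q, k ∩ p ∩ q ∩ q), k ∩ q ∪ p ∩ q ∩ q ∪ t(p, k) ∪ t(p, p)), t(r(k ∩ k, r(k, q, p), r(k, k, p)), k ∩ p ∪ q ∪ q ∪ q ∩ q), k ∩ k ∩ p ∩ p ∩ q ∩ r(k, p, p) ∪ k ∩ k ∩ p ∩ p ∩ q ∩ r(k, p, p) ∪ k ∩ k ∩ p ∩ q ∩ t(p, q) ∪ k ∩ k ∩ p ∩ q ∩ t(p, q) ∪ k ∩ p ∩ p ∩ p ∩ q ∩ r(k, p, p) ∪ k ∩ p ∩ p ∩ p ∩ q ∩ r(k, p, p) ∪ t(k ∩ k, k ∪ p)) ∪ k ∪ p
Sort arguments:  k ∪ p ∪ p ∪ r(r(k ∩ k ∩ q ∩ r(q, q, p), t(p ∪ q, k ∩ p ∩ q ∩ q), k ∩ q ∪ p ∩ q ∩ q ∪ t(p, k) ∪ t(p, p)), t(r(k ∩ k, r(k, q, p), r(k, k, p)), k ∩ p ∪ q ∪ q ∪ q ∩ q), k ∩ k ∩ p ∩ p ∩ q ∩ r(k, p, p) ∪ k ∩ k ∩ p ∩ p ∩ q ∩ r(k, p, p) ∪ k ∩ k ∩ p ∩ q ∩ t(p, q) ∪ k ∩ k ∩ p ∩ q ∩ t(p, q) ∪ k ∩ p ∩ p ∩ p ∩ q ∩ r(k, p, p) ∪ k ∩ p ∩ p ∩ p ∩ q ∩ r(k, p, p) ∪ t(k ∩ k, k ∪ p))

Answer: k ∪ p ∪ p ∪ r(r(k ∩ k ∩ q ∩ r(q, q, p), t(p ∪ q, k ∩ p ∩ q ∩ q), k ∩ q ∪ p ∩ q ∩ q ∪ t(p, k) ∪ t(p, p)), t(r(k ∩ k, r(k, q, p), r(k, k, p)), k ∩ p ∪ q ∪ q ∪ q ∩ q), k ∩ k ∩ p ∩ p ∩ q ∩ r(k, p, p) ∪ k ∩ k ∩ p ∩ p ∩ q ∩ r(k, p, p) ∪ k ∩ k ∩ p ∩ q ∩ t(p, q) ∪ k ∩ k ∩ p ∩ q ∩ t(p, q) ∪ k ∩ p ∩ p ∩ p ∩ q ∩ r(k, p, p) ∪ k ∩ p ∩ p ∩ p ∩ q ∩ r(k, p, p) ∪ t(k ∩ k, k ∪ p))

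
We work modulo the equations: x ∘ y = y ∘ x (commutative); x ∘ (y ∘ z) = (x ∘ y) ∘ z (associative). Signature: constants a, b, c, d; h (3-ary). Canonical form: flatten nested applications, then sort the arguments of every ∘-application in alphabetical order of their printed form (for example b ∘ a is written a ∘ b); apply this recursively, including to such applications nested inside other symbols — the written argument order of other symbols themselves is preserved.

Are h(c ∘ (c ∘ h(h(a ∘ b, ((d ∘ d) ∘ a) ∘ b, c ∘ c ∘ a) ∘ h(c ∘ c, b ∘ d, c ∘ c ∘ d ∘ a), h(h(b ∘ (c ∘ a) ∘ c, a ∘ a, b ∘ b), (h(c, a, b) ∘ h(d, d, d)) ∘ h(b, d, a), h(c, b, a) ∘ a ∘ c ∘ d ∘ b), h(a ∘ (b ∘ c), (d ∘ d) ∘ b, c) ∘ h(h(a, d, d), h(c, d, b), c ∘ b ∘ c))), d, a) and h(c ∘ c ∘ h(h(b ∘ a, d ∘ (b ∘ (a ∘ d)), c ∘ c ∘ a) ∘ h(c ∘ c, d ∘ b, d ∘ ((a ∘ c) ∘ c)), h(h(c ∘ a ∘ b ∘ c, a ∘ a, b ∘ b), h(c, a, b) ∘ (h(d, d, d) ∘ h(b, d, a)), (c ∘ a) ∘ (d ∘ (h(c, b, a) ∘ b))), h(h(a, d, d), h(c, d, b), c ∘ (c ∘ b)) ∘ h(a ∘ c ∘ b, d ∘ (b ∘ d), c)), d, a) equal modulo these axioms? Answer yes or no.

Answer: yes — both canonical forms are h(c ∘ c ∘ h(h(a ∘ b, a ∘ b ∘ d ∘ d, a ∘ c ∘ c) ∘ h(c ∘ c, b ∘ d, a ∘ c ∘ c ∘ d), h(h(a ∘ b ∘ c ∘ c, a ∘ a, b ∘ b), h(b, d, a) ∘ h(c, a, b) ∘ h(d, d, d), a ∘ b ∘ c ∘ d ∘ h(c, b, a)), h(a ∘ b ∘ c, b ∘ d ∘ d, c) ∘ h(h(a, d, d), h(c, d, b), b ∘ c ∘ c)), d, a)

Derivation:
Left:  h(c ∘ (c ∘ h(h(a ∘ b, ((d ∘ d) ∘ a) ∘ b, c ∘ c ∘ a) ∘ h(c ∘ c, b ∘ d, c ∘ c ∘ d ∘ a), h(h(b ∘ (c ∘ a) ∘ c, a ∘ a, b ∘ b), (h(c, a, b) ∘ h(d, d, d)) ∘ h(b, d, a), h(c, b, a) ∘ a ∘ c ∘ d ∘ b), h(a ∘ (b ∘ c), (d ∘ d) ∘ b, c) ∘ h(h(a, d, d), h(c, d, b), c ∘ b ∘ c))), d, a)
  Work inside:  c ∘ (c ∘ h(h(a ∘ b, ((d ∘ d) ∘ a) ∘ b, c ∘ c ∘ a) ∘ h(c ∘ c, b ∘ d, c ∘ c ∘ d ∘ a), h(h(b ∘ (c ∘ a) ∘ c, a ∘ a, b ∘ b), (h(c, a, b) ∘ h(d, d, d)) ∘ h(b, d, a), h(c, b, a) ∘ a ∘ c ∘ d ∘ b), h(a ∘ (b ∘ c), (d ∘ d) ∘ b, c) ∘ h(h(a, d, d), h(c, d, b), c ∘ b ∘ c)))
  Merge nested applications:  c ∘ c ∘ h(h(a ∘ b, ((d ∘ d) ∘ a) ∘ b, c ∘ c ∘ a) ∘ h(c ∘ c, b ∘ d, c ∘ c ∘ d ∘ a), h(h(b ∘ (c ∘ a) ∘ c, a ∘ a, b ∘ b), (h(c, a, b) ∘ h(d, d, d)) ∘ h(b, d, a), h(c, b, a) ∘ a ∘ c ∘ d ∘ b), h(a ∘ (b ∘ c), (d ∘ d) ∘ b, c) ∘ h(h(a, d, d), h(c, d, b), c ∘ b ∘ c))
  Inside:  h(h(a ∘ b, ((d ∘ d) ∘ a) ∘ b, c ∘ c ∘ a) ∘ h(c ∘ c, b ∘ d, c ∘ c ∘ d ∘ a), h(h(b ∘ (c ∘ a) ∘ c, a ∘ a, b ∘ b), (h(c, a, b) ∘ h(d, d, d)) ∘ h(b, d, a), h(c, b, a) ∘ a ∘ c ∘ d ∘ b), h(a ∘ (b ∘ c), (d ∘ d) ∘ b, c) ∘ h(h(a, d, d), h(c, d, b), c ∘ b ∘ c))  →  h(h(a ∘ b, a ∘ b ∘ d ∘ d, a ∘ c ∘ c) ∘ h(c ∘ c, b ∘ d, a ∘ c ∘ c ∘ d), h(h(a ∘ b ∘ c ∘ c, a ∘ a, b ∘ b), h(b, d, a) ∘ h(c, a, b) ∘ h(d, d, d), a ∘ b ∘ c ∘ d ∘ h(c, b, a)), h(a ∘ b ∘ c, b ∘ d ∘ d, c) ∘ h(h(a, d, d), h(c, d, b), b ∘ c ∘ c))
  Sort arguments:  c ∘ c ∘ h(h(a ∘ b, a ∘ b ∘ d ∘ d, a ∘ c ∘ c) ∘ h(c ∘ c, b ∘ d, a ∘ c ∘ c ∘ d), h(h(a ∘ b ∘ c ∘ c, a ∘ a, b ∘ b), h(b, d, a) ∘ h(c, a, b) ∘ h(d, d, d), a ∘ b ∘ c ∘ d ∘ h(c, b, a)), h(a ∘ b ∘ c, b ∘ d ∘ d, c) ∘ h(h(a, d, d), h(c, d, b), b ∘ c ∘ c))
  Put back:  h(c ∘ c ∘ h(h(a ∘ b, a ∘ b ∘ d ∘ d, a ∘ c ∘ c) ∘ h(c ∘ c, b ∘ d, a ∘ c ∘ c ∘ d), h(h(a ∘ b ∘ c ∘ c, a ∘ a, b ∘ b), h(b, d, a) ∘ h(c, a, b) ∘ h(d, d, d), a ∘ b ∘ c ∘ d ∘ h(c, b, a)), h(a ∘ b ∘ c, b ∘ d ∘ d, c) ∘ h(h(a, d, d), h(c, d, b), b ∘ c ∘ c)), d, a)
Right:  h(c ∘ c ∘ h(h(b ∘ a, d ∘ (b ∘ (a ∘ d)), c ∘ c ∘ a) ∘ h(c ∘ c, d ∘ b, d ∘ ((a ∘ c) ∘ c)), h(h(c ∘ a ∘ b ∘ c, a ∘ a, b ∘ b), h(c, a, b) ∘ (h(d, d, d) ∘ h(b, d, a)), (c ∘ a) ∘ (d ∘ (h(c, b, a) ∘ b))), h(h(a, d, d), h(c, d, b), c ∘ (c ∘ b)) ∘ h(a ∘ c ∘ b, d ∘ (b ∘ d), c)), d, a)
  Focus inside:  c ∘ c ∘ h(h(b ∘ a, d ∘ (b ∘ (a ∘ d)), c ∘ c ∘ a) ∘ h(c ∘ c, d ∘ b, d ∘ ((a ∘ c) ∘ c)), h(h(c ∘ a ∘ b ∘ c, a ∘ a, b ∘ b), h(c, a, b) ∘ (h(d, d, d) ∘ h(b, d, a)), (c ∘ a) ∘ (d ∘ (h(c, b, a) ∘ b))), h(h(a, d, d), h(c, d, b), c ∘ (c ∘ b)) ∘ h(a ∘ c ∘ b, d ∘ (b ∘ d), c))
  Simplify inside:  h(h(b ∘ a, d ∘ (b ∘ (a ∘ d)), c ∘ c ∘ a) ∘ h(c ∘ c, d ∘ b, d ∘ ((a ∘ c) ∘ c)), h(h(c ∘ a ∘ b ∘ c, a ∘ a, b ∘ b), h(c, a, b) ∘ (h(d, d, d) ∘ h(b, d, a)), (c ∘ a) ∘ (d ∘ (h(c, b, a) ∘ b))), h(h(a, d, d), h(c, d, b), c ∘ (c ∘ b)) ∘ h(a ∘ c ∘ b, d ∘ (b ∘ d), c))  →  h(h(a ∘ b, a ∘ b ∘ d ∘ d, a ∘ c ∘ c) ∘ h(c ∘ c, b ∘ d, a ∘ c ∘ c ∘ d), h(h(a ∘ b ∘ c ∘ c, a ∘ a, b ∘ b), h(b, d, a) ∘ h(c, a, b) ∘ h(d, d, d), a ∘ b ∘ c ∘ d ∘ h(c, b, a)), h(a ∘ b ∘ c, b ∘ d ∘ d, c) ∘ h(h(a, d, d), h(c, d, b), b ∘ c ∘ c))
  Sort arguments:  c ∘ c ∘ h(h(a ∘ b, a ∘ b ∘ d ∘ d, a ∘ c ∘ c) ∘ h(c ∘ c, b ∘ d, a ∘ c ∘ c ∘ d), h(h(a ∘ b ∘ c ∘ c, a ∘ a, b ∘ b), h(b, d, a) ∘ h(c, a, b) ∘ h(d, d, d), a ∘ b ∘ c ∘ d ∘ h(c, b, a)), h(a ∘ b ∘ c, b ∘ d ∘ d, c) ∘ h(h(a, d, d), h(c, d, b), b ∘ c ∘ c))
  Put back:  h(c ∘ c ∘ h(h(a ∘ b, a ∘ b ∘ d ∘ d, a ∘ c ∘ c) ∘ h(c ∘ c, b ∘ d, a ∘ c ∘ c ∘ d), h(h(a ∘ b ∘ c ∘ c, a ∘ a, b ∘ b), h(b, d, a) ∘ h(c, a, b) ∘ h(d, d, d), a ∘ b ∘ c ∘ d ∘ h(c, b, a)), h(a ∘ b ∘ c, b ∘ d ∘ d, c) ∘ h(h(a, d, d), h(c, d, b), b ∘ c ∘ c)), d, a)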